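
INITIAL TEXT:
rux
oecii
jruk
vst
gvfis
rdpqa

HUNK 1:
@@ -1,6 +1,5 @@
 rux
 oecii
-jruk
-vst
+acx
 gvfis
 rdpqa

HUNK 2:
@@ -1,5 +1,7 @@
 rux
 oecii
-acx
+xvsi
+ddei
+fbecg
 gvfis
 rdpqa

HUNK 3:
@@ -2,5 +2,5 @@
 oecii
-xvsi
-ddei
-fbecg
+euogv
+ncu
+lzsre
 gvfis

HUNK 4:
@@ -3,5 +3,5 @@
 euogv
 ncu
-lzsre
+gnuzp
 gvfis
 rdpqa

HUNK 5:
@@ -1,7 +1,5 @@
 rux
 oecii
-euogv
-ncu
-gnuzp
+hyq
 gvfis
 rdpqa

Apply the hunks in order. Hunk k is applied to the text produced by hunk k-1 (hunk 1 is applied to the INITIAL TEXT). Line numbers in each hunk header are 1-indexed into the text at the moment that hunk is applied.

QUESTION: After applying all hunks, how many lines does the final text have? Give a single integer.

Answer: 5

Derivation:
Hunk 1: at line 1 remove [jruk,vst] add [acx] -> 5 lines: rux oecii acx gvfis rdpqa
Hunk 2: at line 1 remove [acx] add [xvsi,ddei,fbecg] -> 7 lines: rux oecii xvsi ddei fbecg gvfis rdpqa
Hunk 3: at line 2 remove [xvsi,ddei,fbecg] add [euogv,ncu,lzsre] -> 7 lines: rux oecii euogv ncu lzsre gvfis rdpqa
Hunk 4: at line 3 remove [lzsre] add [gnuzp] -> 7 lines: rux oecii euogv ncu gnuzp gvfis rdpqa
Hunk 5: at line 1 remove [euogv,ncu,gnuzp] add [hyq] -> 5 lines: rux oecii hyq gvfis rdpqa
Final line count: 5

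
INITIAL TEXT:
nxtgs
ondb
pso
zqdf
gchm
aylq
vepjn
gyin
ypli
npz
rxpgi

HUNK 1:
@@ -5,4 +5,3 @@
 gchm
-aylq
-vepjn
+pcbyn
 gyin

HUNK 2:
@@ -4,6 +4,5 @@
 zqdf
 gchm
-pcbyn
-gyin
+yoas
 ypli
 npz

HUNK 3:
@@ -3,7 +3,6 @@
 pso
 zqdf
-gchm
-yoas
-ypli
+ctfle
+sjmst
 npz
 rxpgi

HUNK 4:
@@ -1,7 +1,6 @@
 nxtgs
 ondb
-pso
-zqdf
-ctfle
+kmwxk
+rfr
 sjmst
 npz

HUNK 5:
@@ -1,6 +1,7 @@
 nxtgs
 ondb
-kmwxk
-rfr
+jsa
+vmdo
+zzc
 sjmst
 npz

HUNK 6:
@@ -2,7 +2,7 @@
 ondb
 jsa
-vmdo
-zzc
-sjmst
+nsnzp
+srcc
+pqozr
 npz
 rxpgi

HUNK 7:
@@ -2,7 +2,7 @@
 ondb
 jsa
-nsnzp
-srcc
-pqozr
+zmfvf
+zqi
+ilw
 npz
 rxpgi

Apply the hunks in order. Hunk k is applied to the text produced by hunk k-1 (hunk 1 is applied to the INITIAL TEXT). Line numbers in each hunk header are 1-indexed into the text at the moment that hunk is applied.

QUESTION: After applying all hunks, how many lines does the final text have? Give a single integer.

Hunk 1: at line 5 remove [aylq,vepjn] add [pcbyn] -> 10 lines: nxtgs ondb pso zqdf gchm pcbyn gyin ypli npz rxpgi
Hunk 2: at line 4 remove [pcbyn,gyin] add [yoas] -> 9 lines: nxtgs ondb pso zqdf gchm yoas ypli npz rxpgi
Hunk 3: at line 3 remove [gchm,yoas,ypli] add [ctfle,sjmst] -> 8 lines: nxtgs ondb pso zqdf ctfle sjmst npz rxpgi
Hunk 4: at line 1 remove [pso,zqdf,ctfle] add [kmwxk,rfr] -> 7 lines: nxtgs ondb kmwxk rfr sjmst npz rxpgi
Hunk 5: at line 1 remove [kmwxk,rfr] add [jsa,vmdo,zzc] -> 8 lines: nxtgs ondb jsa vmdo zzc sjmst npz rxpgi
Hunk 6: at line 2 remove [vmdo,zzc,sjmst] add [nsnzp,srcc,pqozr] -> 8 lines: nxtgs ondb jsa nsnzp srcc pqozr npz rxpgi
Hunk 7: at line 2 remove [nsnzp,srcc,pqozr] add [zmfvf,zqi,ilw] -> 8 lines: nxtgs ondb jsa zmfvf zqi ilw npz rxpgi
Final line count: 8

Answer: 8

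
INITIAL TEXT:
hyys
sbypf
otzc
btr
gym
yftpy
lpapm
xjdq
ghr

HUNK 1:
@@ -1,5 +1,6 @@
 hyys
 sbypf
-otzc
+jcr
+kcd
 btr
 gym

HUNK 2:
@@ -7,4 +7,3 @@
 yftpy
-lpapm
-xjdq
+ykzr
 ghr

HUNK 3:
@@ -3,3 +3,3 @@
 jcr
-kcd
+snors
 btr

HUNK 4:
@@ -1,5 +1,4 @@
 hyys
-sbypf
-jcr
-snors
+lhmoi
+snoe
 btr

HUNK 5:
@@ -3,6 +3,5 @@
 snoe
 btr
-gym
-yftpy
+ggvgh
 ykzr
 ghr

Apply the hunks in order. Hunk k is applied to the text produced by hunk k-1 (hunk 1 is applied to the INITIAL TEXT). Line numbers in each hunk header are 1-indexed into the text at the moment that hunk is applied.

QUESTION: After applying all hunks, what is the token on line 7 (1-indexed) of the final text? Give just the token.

Answer: ghr

Derivation:
Hunk 1: at line 1 remove [otzc] add [jcr,kcd] -> 10 lines: hyys sbypf jcr kcd btr gym yftpy lpapm xjdq ghr
Hunk 2: at line 7 remove [lpapm,xjdq] add [ykzr] -> 9 lines: hyys sbypf jcr kcd btr gym yftpy ykzr ghr
Hunk 3: at line 3 remove [kcd] add [snors] -> 9 lines: hyys sbypf jcr snors btr gym yftpy ykzr ghr
Hunk 4: at line 1 remove [sbypf,jcr,snors] add [lhmoi,snoe] -> 8 lines: hyys lhmoi snoe btr gym yftpy ykzr ghr
Hunk 5: at line 3 remove [gym,yftpy] add [ggvgh] -> 7 lines: hyys lhmoi snoe btr ggvgh ykzr ghr
Final line 7: ghr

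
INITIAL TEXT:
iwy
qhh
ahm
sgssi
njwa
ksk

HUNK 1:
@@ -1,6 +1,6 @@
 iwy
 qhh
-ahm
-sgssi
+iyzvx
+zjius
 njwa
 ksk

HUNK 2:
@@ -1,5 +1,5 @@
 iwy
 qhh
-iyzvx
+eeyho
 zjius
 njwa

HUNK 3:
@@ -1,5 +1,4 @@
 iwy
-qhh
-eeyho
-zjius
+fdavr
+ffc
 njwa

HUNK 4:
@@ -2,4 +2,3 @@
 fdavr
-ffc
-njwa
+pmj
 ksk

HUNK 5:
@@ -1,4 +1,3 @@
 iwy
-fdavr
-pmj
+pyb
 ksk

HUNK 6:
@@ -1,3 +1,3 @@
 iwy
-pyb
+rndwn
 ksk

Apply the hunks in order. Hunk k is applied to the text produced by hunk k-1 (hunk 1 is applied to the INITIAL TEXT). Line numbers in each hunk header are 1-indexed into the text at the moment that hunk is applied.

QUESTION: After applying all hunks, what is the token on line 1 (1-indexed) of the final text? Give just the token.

Hunk 1: at line 1 remove [ahm,sgssi] add [iyzvx,zjius] -> 6 lines: iwy qhh iyzvx zjius njwa ksk
Hunk 2: at line 1 remove [iyzvx] add [eeyho] -> 6 lines: iwy qhh eeyho zjius njwa ksk
Hunk 3: at line 1 remove [qhh,eeyho,zjius] add [fdavr,ffc] -> 5 lines: iwy fdavr ffc njwa ksk
Hunk 4: at line 2 remove [ffc,njwa] add [pmj] -> 4 lines: iwy fdavr pmj ksk
Hunk 5: at line 1 remove [fdavr,pmj] add [pyb] -> 3 lines: iwy pyb ksk
Hunk 6: at line 1 remove [pyb] add [rndwn] -> 3 lines: iwy rndwn ksk
Final line 1: iwy

Answer: iwy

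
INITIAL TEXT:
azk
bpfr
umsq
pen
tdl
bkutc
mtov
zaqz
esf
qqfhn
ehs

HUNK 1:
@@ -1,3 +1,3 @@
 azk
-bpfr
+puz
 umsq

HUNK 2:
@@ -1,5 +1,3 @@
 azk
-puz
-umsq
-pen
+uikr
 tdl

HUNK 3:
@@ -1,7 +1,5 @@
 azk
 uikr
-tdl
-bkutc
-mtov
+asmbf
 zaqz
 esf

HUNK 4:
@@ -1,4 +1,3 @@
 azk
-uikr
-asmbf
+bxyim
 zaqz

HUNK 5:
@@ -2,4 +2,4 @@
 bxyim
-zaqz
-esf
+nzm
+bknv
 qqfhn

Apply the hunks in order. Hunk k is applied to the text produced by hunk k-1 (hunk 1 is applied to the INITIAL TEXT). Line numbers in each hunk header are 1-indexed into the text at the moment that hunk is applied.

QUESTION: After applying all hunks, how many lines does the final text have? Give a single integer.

Hunk 1: at line 1 remove [bpfr] add [puz] -> 11 lines: azk puz umsq pen tdl bkutc mtov zaqz esf qqfhn ehs
Hunk 2: at line 1 remove [puz,umsq,pen] add [uikr] -> 9 lines: azk uikr tdl bkutc mtov zaqz esf qqfhn ehs
Hunk 3: at line 1 remove [tdl,bkutc,mtov] add [asmbf] -> 7 lines: azk uikr asmbf zaqz esf qqfhn ehs
Hunk 4: at line 1 remove [uikr,asmbf] add [bxyim] -> 6 lines: azk bxyim zaqz esf qqfhn ehs
Hunk 5: at line 2 remove [zaqz,esf] add [nzm,bknv] -> 6 lines: azk bxyim nzm bknv qqfhn ehs
Final line count: 6

Answer: 6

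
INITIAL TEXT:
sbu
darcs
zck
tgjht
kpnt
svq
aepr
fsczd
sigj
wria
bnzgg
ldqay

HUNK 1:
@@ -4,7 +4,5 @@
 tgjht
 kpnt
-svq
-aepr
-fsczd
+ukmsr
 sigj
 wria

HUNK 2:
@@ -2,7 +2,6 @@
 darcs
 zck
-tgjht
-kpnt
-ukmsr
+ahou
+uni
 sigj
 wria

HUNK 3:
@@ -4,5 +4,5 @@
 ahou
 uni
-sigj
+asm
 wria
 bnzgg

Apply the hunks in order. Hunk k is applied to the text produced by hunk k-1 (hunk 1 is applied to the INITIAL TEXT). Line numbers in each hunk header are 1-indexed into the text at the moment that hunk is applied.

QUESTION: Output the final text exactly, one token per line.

Answer: sbu
darcs
zck
ahou
uni
asm
wria
bnzgg
ldqay

Derivation:
Hunk 1: at line 4 remove [svq,aepr,fsczd] add [ukmsr] -> 10 lines: sbu darcs zck tgjht kpnt ukmsr sigj wria bnzgg ldqay
Hunk 2: at line 2 remove [tgjht,kpnt,ukmsr] add [ahou,uni] -> 9 lines: sbu darcs zck ahou uni sigj wria bnzgg ldqay
Hunk 3: at line 4 remove [sigj] add [asm] -> 9 lines: sbu darcs zck ahou uni asm wria bnzgg ldqay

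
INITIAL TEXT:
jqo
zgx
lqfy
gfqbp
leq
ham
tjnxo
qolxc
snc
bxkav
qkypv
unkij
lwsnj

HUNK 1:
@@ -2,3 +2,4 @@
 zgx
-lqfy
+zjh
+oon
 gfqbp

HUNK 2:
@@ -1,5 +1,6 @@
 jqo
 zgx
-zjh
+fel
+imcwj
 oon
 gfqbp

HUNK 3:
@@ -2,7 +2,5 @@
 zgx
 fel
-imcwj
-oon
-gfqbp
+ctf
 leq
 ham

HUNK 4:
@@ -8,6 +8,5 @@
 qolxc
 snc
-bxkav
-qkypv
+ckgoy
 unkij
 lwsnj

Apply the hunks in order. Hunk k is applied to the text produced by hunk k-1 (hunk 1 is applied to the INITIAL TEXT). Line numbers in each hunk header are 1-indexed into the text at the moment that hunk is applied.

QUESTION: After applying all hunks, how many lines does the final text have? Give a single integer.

Hunk 1: at line 2 remove [lqfy] add [zjh,oon] -> 14 lines: jqo zgx zjh oon gfqbp leq ham tjnxo qolxc snc bxkav qkypv unkij lwsnj
Hunk 2: at line 1 remove [zjh] add [fel,imcwj] -> 15 lines: jqo zgx fel imcwj oon gfqbp leq ham tjnxo qolxc snc bxkav qkypv unkij lwsnj
Hunk 3: at line 2 remove [imcwj,oon,gfqbp] add [ctf] -> 13 lines: jqo zgx fel ctf leq ham tjnxo qolxc snc bxkav qkypv unkij lwsnj
Hunk 4: at line 8 remove [bxkav,qkypv] add [ckgoy] -> 12 lines: jqo zgx fel ctf leq ham tjnxo qolxc snc ckgoy unkij lwsnj
Final line count: 12

Answer: 12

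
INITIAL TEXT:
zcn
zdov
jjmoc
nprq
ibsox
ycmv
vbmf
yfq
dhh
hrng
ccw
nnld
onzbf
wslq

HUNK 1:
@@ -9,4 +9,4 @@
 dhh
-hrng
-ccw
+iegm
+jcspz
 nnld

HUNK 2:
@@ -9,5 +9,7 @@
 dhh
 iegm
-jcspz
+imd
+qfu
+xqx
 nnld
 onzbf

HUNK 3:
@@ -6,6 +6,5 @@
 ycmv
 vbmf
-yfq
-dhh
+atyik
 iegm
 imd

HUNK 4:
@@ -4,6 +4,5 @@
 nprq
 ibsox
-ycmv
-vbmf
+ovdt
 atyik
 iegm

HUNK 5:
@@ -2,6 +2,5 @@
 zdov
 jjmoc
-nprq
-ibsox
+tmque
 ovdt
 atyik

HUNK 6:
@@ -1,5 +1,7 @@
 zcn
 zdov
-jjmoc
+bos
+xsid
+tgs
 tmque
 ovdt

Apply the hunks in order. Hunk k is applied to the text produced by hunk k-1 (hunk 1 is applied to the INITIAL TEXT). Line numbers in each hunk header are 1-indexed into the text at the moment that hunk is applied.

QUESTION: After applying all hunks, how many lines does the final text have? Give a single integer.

Answer: 15

Derivation:
Hunk 1: at line 9 remove [hrng,ccw] add [iegm,jcspz] -> 14 lines: zcn zdov jjmoc nprq ibsox ycmv vbmf yfq dhh iegm jcspz nnld onzbf wslq
Hunk 2: at line 9 remove [jcspz] add [imd,qfu,xqx] -> 16 lines: zcn zdov jjmoc nprq ibsox ycmv vbmf yfq dhh iegm imd qfu xqx nnld onzbf wslq
Hunk 3: at line 6 remove [yfq,dhh] add [atyik] -> 15 lines: zcn zdov jjmoc nprq ibsox ycmv vbmf atyik iegm imd qfu xqx nnld onzbf wslq
Hunk 4: at line 4 remove [ycmv,vbmf] add [ovdt] -> 14 lines: zcn zdov jjmoc nprq ibsox ovdt atyik iegm imd qfu xqx nnld onzbf wslq
Hunk 5: at line 2 remove [nprq,ibsox] add [tmque] -> 13 lines: zcn zdov jjmoc tmque ovdt atyik iegm imd qfu xqx nnld onzbf wslq
Hunk 6: at line 1 remove [jjmoc] add [bos,xsid,tgs] -> 15 lines: zcn zdov bos xsid tgs tmque ovdt atyik iegm imd qfu xqx nnld onzbf wslq
Final line count: 15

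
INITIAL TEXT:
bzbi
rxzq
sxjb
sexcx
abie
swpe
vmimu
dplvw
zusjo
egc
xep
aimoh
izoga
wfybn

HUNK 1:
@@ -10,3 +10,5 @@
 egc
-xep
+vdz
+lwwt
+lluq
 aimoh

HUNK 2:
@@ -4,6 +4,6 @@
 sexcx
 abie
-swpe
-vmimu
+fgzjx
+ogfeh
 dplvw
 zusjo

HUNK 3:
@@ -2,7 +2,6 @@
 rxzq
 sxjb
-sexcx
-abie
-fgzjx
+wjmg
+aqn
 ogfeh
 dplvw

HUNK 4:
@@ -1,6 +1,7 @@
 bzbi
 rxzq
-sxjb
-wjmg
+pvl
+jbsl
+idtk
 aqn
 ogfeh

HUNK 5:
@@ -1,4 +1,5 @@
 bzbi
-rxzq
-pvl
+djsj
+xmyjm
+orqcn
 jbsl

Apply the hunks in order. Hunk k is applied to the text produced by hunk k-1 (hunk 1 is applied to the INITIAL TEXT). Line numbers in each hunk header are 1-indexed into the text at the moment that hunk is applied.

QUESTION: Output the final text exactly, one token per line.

Answer: bzbi
djsj
xmyjm
orqcn
jbsl
idtk
aqn
ogfeh
dplvw
zusjo
egc
vdz
lwwt
lluq
aimoh
izoga
wfybn

Derivation:
Hunk 1: at line 10 remove [xep] add [vdz,lwwt,lluq] -> 16 lines: bzbi rxzq sxjb sexcx abie swpe vmimu dplvw zusjo egc vdz lwwt lluq aimoh izoga wfybn
Hunk 2: at line 4 remove [swpe,vmimu] add [fgzjx,ogfeh] -> 16 lines: bzbi rxzq sxjb sexcx abie fgzjx ogfeh dplvw zusjo egc vdz lwwt lluq aimoh izoga wfybn
Hunk 3: at line 2 remove [sexcx,abie,fgzjx] add [wjmg,aqn] -> 15 lines: bzbi rxzq sxjb wjmg aqn ogfeh dplvw zusjo egc vdz lwwt lluq aimoh izoga wfybn
Hunk 4: at line 1 remove [sxjb,wjmg] add [pvl,jbsl,idtk] -> 16 lines: bzbi rxzq pvl jbsl idtk aqn ogfeh dplvw zusjo egc vdz lwwt lluq aimoh izoga wfybn
Hunk 5: at line 1 remove [rxzq,pvl] add [djsj,xmyjm,orqcn] -> 17 lines: bzbi djsj xmyjm orqcn jbsl idtk aqn ogfeh dplvw zusjo egc vdz lwwt lluq aimoh izoga wfybn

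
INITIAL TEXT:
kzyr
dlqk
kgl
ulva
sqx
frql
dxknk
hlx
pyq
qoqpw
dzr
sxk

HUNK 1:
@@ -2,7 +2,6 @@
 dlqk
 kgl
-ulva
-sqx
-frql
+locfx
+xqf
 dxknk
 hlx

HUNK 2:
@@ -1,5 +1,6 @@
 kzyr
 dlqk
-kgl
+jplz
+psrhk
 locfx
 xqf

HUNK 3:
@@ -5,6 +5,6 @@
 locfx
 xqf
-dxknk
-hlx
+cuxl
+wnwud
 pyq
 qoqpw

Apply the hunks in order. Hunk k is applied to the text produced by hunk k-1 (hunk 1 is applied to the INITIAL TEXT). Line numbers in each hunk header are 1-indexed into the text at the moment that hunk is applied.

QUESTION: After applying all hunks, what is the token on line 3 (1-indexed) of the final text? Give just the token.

Hunk 1: at line 2 remove [ulva,sqx,frql] add [locfx,xqf] -> 11 lines: kzyr dlqk kgl locfx xqf dxknk hlx pyq qoqpw dzr sxk
Hunk 2: at line 1 remove [kgl] add [jplz,psrhk] -> 12 lines: kzyr dlqk jplz psrhk locfx xqf dxknk hlx pyq qoqpw dzr sxk
Hunk 3: at line 5 remove [dxknk,hlx] add [cuxl,wnwud] -> 12 lines: kzyr dlqk jplz psrhk locfx xqf cuxl wnwud pyq qoqpw dzr sxk
Final line 3: jplz

Answer: jplz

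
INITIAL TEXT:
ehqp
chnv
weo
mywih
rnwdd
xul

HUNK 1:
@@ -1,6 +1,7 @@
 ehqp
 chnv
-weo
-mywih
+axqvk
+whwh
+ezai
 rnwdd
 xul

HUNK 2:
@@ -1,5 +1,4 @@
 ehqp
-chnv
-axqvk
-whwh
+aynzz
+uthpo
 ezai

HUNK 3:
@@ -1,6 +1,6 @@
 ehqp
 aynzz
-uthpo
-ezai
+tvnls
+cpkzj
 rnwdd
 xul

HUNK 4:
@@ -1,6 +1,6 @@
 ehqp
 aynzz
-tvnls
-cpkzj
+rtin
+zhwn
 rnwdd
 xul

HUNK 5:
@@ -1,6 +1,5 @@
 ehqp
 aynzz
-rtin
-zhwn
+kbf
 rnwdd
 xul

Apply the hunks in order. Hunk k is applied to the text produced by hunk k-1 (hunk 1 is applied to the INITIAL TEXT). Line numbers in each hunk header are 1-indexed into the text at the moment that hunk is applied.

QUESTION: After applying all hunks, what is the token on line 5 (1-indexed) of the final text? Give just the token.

Answer: xul

Derivation:
Hunk 1: at line 1 remove [weo,mywih] add [axqvk,whwh,ezai] -> 7 lines: ehqp chnv axqvk whwh ezai rnwdd xul
Hunk 2: at line 1 remove [chnv,axqvk,whwh] add [aynzz,uthpo] -> 6 lines: ehqp aynzz uthpo ezai rnwdd xul
Hunk 3: at line 1 remove [uthpo,ezai] add [tvnls,cpkzj] -> 6 lines: ehqp aynzz tvnls cpkzj rnwdd xul
Hunk 4: at line 1 remove [tvnls,cpkzj] add [rtin,zhwn] -> 6 lines: ehqp aynzz rtin zhwn rnwdd xul
Hunk 5: at line 1 remove [rtin,zhwn] add [kbf] -> 5 lines: ehqp aynzz kbf rnwdd xul
Final line 5: xul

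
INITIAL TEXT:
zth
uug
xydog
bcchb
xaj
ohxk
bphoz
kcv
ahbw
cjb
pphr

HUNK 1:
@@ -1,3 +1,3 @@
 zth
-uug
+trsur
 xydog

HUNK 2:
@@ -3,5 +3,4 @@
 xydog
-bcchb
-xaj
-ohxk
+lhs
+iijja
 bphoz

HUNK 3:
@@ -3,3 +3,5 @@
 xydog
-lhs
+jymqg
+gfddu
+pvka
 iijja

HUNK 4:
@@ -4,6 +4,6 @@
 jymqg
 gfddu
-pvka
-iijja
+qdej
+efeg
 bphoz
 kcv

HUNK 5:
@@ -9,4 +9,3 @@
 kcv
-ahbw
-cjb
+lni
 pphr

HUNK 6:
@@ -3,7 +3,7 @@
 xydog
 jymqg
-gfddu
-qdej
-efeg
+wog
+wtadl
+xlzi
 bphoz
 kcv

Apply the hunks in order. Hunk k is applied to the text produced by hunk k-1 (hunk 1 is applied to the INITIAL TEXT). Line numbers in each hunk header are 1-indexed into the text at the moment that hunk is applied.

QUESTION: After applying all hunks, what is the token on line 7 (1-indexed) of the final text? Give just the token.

Hunk 1: at line 1 remove [uug] add [trsur] -> 11 lines: zth trsur xydog bcchb xaj ohxk bphoz kcv ahbw cjb pphr
Hunk 2: at line 3 remove [bcchb,xaj,ohxk] add [lhs,iijja] -> 10 lines: zth trsur xydog lhs iijja bphoz kcv ahbw cjb pphr
Hunk 3: at line 3 remove [lhs] add [jymqg,gfddu,pvka] -> 12 lines: zth trsur xydog jymqg gfddu pvka iijja bphoz kcv ahbw cjb pphr
Hunk 4: at line 4 remove [pvka,iijja] add [qdej,efeg] -> 12 lines: zth trsur xydog jymqg gfddu qdej efeg bphoz kcv ahbw cjb pphr
Hunk 5: at line 9 remove [ahbw,cjb] add [lni] -> 11 lines: zth trsur xydog jymqg gfddu qdej efeg bphoz kcv lni pphr
Hunk 6: at line 3 remove [gfddu,qdej,efeg] add [wog,wtadl,xlzi] -> 11 lines: zth trsur xydog jymqg wog wtadl xlzi bphoz kcv lni pphr
Final line 7: xlzi

Answer: xlzi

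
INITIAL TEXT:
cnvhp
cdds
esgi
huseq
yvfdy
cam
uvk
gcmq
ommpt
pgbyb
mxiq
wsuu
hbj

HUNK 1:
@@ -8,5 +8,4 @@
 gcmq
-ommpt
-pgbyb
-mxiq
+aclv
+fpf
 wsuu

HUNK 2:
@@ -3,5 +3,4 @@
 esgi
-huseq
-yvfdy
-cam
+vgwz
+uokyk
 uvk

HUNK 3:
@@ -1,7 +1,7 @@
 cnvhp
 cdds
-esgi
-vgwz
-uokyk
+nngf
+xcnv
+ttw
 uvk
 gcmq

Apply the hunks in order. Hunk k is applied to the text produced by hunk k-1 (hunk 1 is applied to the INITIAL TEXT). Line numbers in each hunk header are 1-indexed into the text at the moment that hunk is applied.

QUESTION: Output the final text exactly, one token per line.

Answer: cnvhp
cdds
nngf
xcnv
ttw
uvk
gcmq
aclv
fpf
wsuu
hbj

Derivation:
Hunk 1: at line 8 remove [ommpt,pgbyb,mxiq] add [aclv,fpf] -> 12 lines: cnvhp cdds esgi huseq yvfdy cam uvk gcmq aclv fpf wsuu hbj
Hunk 2: at line 3 remove [huseq,yvfdy,cam] add [vgwz,uokyk] -> 11 lines: cnvhp cdds esgi vgwz uokyk uvk gcmq aclv fpf wsuu hbj
Hunk 3: at line 1 remove [esgi,vgwz,uokyk] add [nngf,xcnv,ttw] -> 11 lines: cnvhp cdds nngf xcnv ttw uvk gcmq aclv fpf wsuu hbj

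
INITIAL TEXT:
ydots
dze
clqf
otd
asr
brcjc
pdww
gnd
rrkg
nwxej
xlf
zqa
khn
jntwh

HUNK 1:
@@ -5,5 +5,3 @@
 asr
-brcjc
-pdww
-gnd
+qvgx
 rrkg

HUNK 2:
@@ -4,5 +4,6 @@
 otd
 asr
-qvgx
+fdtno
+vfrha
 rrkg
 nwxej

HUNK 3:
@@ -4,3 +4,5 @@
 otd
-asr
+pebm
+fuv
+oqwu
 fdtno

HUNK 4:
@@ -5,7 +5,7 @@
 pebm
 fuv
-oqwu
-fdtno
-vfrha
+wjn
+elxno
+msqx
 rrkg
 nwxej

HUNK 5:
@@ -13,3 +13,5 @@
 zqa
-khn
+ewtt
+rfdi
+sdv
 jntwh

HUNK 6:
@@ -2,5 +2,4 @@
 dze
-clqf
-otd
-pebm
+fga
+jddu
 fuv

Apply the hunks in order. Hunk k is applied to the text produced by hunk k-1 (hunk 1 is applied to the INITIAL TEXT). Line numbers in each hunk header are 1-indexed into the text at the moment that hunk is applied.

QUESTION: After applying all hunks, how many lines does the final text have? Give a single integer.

Answer: 16

Derivation:
Hunk 1: at line 5 remove [brcjc,pdww,gnd] add [qvgx] -> 12 lines: ydots dze clqf otd asr qvgx rrkg nwxej xlf zqa khn jntwh
Hunk 2: at line 4 remove [qvgx] add [fdtno,vfrha] -> 13 lines: ydots dze clqf otd asr fdtno vfrha rrkg nwxej xlf zqa khn jntwh
Hunk 3: at line 4 remove [asr] add [pebm,fuv,oqwu] -> 15 lines: ydots dze clqf otd pebm fuv oqwu fdtno vfrha rrkg nwxej xlf zqa khn jntwh
Hunk 4: at line 5 remove [oqwu,fdtno,vfrha] add [wjn,elxno,msqx] -> 15 lines: ydots dze clqf otd pebm fuv wjn elxno msqx rrkg nwxej xlf zqa khn jntwh
Hunk 5: at line 13 remove [khn] add [ewtt,rfdi,sdv] -> 17 lines: ydots dze clqf otd pebm fuv wjn elxno msqx rrkg nwxej xlf zqa ewtt rfdi sdv jntwh
Hunk 6: at line 2 remove [clqf,otd,pebm] add [fga,jddu] -> 16 lines: ydots dze fga jddu fuv wjn elxno msqx rrkg nwxej xlf zqa ewtt rfdi sdv jntwh
Final line count: 16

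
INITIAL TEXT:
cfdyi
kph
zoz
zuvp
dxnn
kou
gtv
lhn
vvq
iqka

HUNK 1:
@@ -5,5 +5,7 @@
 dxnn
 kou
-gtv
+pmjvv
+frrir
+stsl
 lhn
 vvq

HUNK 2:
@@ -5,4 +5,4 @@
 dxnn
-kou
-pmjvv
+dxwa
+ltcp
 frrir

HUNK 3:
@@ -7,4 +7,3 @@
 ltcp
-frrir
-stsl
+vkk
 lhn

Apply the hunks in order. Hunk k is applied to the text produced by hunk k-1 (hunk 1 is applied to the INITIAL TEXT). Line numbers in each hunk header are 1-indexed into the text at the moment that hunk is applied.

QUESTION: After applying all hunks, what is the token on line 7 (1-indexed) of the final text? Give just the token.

Hunk 1: at line 5 remove [gtv] add [pmjvv,frrir,stsl] -> 12 lines: cfdyi kph zoz zuvp dxnn kou pmjvv frrir stsl lhn vvq iqka
Hunk 2: at line 5 remove [kou,pmjvv] add [dxwa,ltcp] -> 12 lines: cfdyi kph zoz zuvp dxnn dxwa ltcp frrir stsl lhn vvq iqka
Hunk 3: at line 7 remove [frrir,stsl] add [vkk] -> 11 lines: cfdyi kph zoz zuvp dxnn dxwa ltcp vkk lhn vvq iqka
Final line 7: ltcp

Answer: ltcp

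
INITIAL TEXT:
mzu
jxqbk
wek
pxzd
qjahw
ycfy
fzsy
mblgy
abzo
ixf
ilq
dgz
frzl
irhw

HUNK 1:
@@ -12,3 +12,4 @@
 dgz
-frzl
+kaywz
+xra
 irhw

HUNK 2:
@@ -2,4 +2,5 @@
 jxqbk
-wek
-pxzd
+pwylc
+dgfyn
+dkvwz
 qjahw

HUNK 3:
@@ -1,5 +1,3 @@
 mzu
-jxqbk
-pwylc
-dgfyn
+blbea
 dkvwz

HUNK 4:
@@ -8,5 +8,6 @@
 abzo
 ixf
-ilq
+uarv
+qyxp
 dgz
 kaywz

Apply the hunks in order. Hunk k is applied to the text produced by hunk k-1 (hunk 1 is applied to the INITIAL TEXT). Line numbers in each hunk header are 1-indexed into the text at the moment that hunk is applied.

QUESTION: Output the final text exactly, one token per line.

Hunk 1: at line 12 remove [frzl] add [kaywz,xra] -> 15 lines: mzu jxqbk wek pxzd qjahw ycfy fzsy mblgy abzo ixf ilq dgz kaywz xra irhw
Hunk 2: at line 2 remove [wek,pxzd] add [pwylc,dgfyn,dkvwz] -> 16 lines: mzu jxqbk pwylc dgfyn dkvwz qjahw ycfy fzsy mblgy abzo ixf ilq dgz kaywz xra irhw
Hunk 3: at line 1 remove [jxqbk,pwylc,dgfyn] add [blbea] -> 14 lines: mzu blbea dkvwz qjahw ycfy fzsy mblgy abzo ixf ilq dgz kaywz xra irhw
Hunk 4: at line 8 remove [ilq] add [uarv,qyxp] -> 15 lines: mzu blbea dkvwz qjahw ycfy fzsy mblgy abzo ixf uarv qyxp dgz kaywz xra irhw

Answer: mzu
blbea
dkvwz
qjahw
ycfy
fzsy
mblgy
abzo
ixf
uarv
qyxp
dgz
kaywz
xra
irhw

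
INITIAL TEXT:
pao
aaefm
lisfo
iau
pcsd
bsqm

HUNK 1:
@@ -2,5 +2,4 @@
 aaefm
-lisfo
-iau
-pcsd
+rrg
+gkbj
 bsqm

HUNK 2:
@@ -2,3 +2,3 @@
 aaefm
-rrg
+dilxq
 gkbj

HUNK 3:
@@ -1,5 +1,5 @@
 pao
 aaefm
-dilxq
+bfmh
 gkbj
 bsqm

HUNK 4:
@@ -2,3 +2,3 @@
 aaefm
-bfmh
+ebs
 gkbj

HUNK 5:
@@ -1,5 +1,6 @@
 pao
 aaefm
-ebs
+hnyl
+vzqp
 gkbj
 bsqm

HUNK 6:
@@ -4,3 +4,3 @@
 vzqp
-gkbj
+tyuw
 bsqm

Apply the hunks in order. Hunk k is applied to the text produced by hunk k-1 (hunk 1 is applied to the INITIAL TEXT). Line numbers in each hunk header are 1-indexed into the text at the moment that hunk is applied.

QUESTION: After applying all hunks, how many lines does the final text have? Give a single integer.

Hunk 1: at line 2 remove [lisfo,iau,pcsd] add [rrg,gkbj] -> 5 lines: pao aaefm rrg gkbj bsqm
Hunk 2: at line 2 remove [rrg] add [dilxq] -> 5 lines: pao aaefm dilxq gkbj bsqm
Hunk 3: at line 1 remove [dilxq] add [bfmh] -> 5 lines: pao aaefm bfmh gkbj bsqm
Hunk 4: at line 2 remove [bfmh] add [ebs] -> 5 lines: pao aaefm ebs gkbj bsqm
Hunk 5: at line 1 remove [ebs] add [hnyl,vzqp] -> 6 lines: pao aaefm hnyl vzqp gkbj bsqm
Hunk 6: at line 4 remove [gkbj] add [tyuw] -> 6 lines: pao aaefm hnyl vzqp tyuw bsqm
Final line count: 6

Answer: 6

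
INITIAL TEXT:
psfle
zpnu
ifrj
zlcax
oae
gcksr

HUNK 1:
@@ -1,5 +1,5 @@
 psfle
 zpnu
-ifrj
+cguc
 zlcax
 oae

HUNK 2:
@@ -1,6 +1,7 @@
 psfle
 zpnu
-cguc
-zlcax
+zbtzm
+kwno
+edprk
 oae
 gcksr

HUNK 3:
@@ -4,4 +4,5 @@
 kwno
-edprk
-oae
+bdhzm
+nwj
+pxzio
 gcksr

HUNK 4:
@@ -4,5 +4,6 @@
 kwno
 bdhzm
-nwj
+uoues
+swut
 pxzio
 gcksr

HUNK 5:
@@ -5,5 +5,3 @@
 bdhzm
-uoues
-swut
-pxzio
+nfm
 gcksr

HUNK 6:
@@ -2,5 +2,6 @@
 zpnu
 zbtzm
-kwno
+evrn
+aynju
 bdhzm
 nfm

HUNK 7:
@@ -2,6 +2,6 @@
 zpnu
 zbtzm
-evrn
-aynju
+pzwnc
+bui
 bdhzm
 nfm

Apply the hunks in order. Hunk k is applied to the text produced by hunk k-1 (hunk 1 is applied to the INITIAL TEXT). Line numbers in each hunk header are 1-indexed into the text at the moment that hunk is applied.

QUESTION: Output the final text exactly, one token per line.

Hunk 1: at line 1 remove [ifrj] add [cguc] -> 6 lines: psfle zpnu cguc zlcax oae gcksr
Hunk 2: at line 1 remove [cguc,zlcax] add [zbtzm,kwno,edprk] -> 7 lines: psfle zpnu zbtzm kwno edprk oae gcksr
Hunk 3: at line 4 remove [edprk,oae] add [bdhzm,nwj,pxzio] -> 8 lines: psfle zpnu zbtzm kwno bdhzm nwj pxzio gcksr
Hunk 4: at line 4 remove [nwj] add [uoues,swut] -> 9 lines: psfle zpnu zbtzm kwno bdhzm uoues swut pxzio gcksr
Hunk 5: at line 5 remove [uoues,swut,pxzio] add [nfm] -> 7 lines: psfle zpnu zbtzm kwno bdhzm nfm gcksr
Hunk 6: at line 2 remove [kwno] add [evrn,aynju] -> 8 lines: psfle zpnu zbtzm evrn aynju bdhzm nfm gcksr
Hunk 7: at line 2 remove [evrn,aynju] add [pzwnc,bui] -> 8 lines: psfle zpnu zbtzm pzwnc bui bdhzm nfm gcksr

Answer: psfle
zpnu
zbtzm
pzwnc
bui
bdhzm
nfm
gcksr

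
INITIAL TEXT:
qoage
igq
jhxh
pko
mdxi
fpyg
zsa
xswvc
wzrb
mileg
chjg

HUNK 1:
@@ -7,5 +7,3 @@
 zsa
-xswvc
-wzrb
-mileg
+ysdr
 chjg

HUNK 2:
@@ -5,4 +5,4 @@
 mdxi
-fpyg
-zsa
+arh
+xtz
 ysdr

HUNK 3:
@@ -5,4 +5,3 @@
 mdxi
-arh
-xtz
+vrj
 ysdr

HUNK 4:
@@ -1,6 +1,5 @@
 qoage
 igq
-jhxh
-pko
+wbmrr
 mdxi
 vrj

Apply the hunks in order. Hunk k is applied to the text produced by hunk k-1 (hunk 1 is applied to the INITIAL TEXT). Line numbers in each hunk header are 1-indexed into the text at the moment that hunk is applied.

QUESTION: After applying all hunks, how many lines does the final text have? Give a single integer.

Hunk 1: at line 7 remove [xswvc,wzrb,mileg] add [ysdr] -> 9 lines: qoage igq jhxh pko mdxi fpyg zsa ysdr chjg
Hunk 2: at line 5 remove [fpyg,zsa] add [arh,xtz] -> 9 lines: qoage igq jhxh pko mdxi arh xtz ysdr chjg
Hunk 3: at line 5 remove [arh,xtz] add [vrj] -> 8 lines: qoage igq jhxh pko mdxi vrj ysdr chjg
Hunk 4: at line 1 remove [jhxh,pko] add [wbmrr] -> 7 lines: qoage igq wbmrr mdxi vrj ysdr chjg
Final line count: 7

Answer: 7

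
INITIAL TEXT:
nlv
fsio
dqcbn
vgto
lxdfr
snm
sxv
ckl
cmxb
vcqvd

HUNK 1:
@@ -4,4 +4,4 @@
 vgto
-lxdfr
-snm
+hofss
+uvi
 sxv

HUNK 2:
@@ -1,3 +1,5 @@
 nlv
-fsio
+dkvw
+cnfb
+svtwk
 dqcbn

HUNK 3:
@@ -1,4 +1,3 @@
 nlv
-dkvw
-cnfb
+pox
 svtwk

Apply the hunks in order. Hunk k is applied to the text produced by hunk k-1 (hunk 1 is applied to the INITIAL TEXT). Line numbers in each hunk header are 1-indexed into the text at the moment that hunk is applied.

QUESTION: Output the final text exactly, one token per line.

Hunk 1: at line 4 remove [lxdfr,snm] add [hofss,uvi] -> 10 lines: nlv fsio dqcbn vgto hofss uvi sxv ckl cmxb vcqvd
Hunk 2: at line 1 remove [fsio] add [dkvw,cnfb,svtwk] -> 12 lines: nlv dkvw cnfb svtwk dqcbn vgto hofss uvi sxv ckl cmxb vcqvd
Hunk 3: at line 1 remove [dkvw,cnfb] add [pox] -> 11 lines: nlv pox svtwk dqcbn vgto hofss uvi sxv ckl cmxb vcqvd

Answer: nlv
pox
svtwk
dqcbn
vgto
hofss
uvi
sxv
ckl
cmxb
vcqvd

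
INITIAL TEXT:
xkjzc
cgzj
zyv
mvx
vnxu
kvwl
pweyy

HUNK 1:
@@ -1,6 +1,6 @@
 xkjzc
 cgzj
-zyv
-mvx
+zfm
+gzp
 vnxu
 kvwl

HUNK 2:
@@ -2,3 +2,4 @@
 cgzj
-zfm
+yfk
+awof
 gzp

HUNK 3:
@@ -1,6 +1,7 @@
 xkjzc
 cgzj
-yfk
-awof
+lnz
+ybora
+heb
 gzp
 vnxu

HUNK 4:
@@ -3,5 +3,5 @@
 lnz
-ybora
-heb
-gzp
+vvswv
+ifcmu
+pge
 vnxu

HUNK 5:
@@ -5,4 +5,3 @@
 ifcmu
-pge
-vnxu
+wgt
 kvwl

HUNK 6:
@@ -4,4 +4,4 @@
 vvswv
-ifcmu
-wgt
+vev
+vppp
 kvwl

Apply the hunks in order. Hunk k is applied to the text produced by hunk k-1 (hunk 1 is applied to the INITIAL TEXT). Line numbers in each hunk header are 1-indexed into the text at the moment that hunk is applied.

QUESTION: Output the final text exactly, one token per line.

Answer: xkjzc
cgzj
lnz
vvswv
vev
vppp
kvwl
pweyy

Derivation:
Hunk 1: at line 1 remove [zyv,mvx] add [zfm,gzp] -> 7 lines: xkjzc cgzj zfm gzp vnxu kvwl pweyy
Hunk 2: at line 2 remove [zfm] add [yfk,awof] -> 8 lines: xkjzc cgzj yfk awof gzp vnxu kvwl pweyy
Hunk 3: at line 1 remove [yfk,awof] add [lnz,ybora,heb] -> 9 lines: xkjzc cgzj lnz ybora heb gzp vnxu kvwl pweyy
Hunk 4: at line 3 remove [ybora,heb,gzp] add [vvswv,ifcmu,pge] -> 9 lines: xkjzc cgzj lnz vvswv ifcmu pge vnxu kvwl pweyy
Hunk 5: at line 5 remove [pge,vnxu] add [wgt] -> 8 lines: xkjzc cgzj lnz vvswv ifcmu wgt kvwl pweyy
Hunk 6: at line 4 remove [ifcmu,wgt] add [vev,vppp] -> 8 lines: xkjzc cgzj lnz vvswv vev vppp kvwl pweyy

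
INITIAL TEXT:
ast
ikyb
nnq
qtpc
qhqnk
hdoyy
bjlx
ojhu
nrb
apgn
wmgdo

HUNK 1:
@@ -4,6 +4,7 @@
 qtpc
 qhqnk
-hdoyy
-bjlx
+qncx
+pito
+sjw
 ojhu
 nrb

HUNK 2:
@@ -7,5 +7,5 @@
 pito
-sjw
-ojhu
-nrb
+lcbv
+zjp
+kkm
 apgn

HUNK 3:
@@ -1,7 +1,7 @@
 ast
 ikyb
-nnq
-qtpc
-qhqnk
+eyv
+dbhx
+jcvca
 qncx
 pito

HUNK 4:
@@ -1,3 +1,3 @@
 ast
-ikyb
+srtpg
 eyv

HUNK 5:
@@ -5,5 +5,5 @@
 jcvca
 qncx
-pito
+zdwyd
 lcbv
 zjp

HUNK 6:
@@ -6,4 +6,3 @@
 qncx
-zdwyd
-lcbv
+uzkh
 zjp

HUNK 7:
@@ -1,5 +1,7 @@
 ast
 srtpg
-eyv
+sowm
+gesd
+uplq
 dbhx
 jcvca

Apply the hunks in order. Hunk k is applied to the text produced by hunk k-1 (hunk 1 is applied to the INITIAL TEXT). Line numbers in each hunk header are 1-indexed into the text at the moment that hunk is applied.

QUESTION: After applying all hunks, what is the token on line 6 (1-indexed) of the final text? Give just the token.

Hunk 1: at line 4 remove [hdoyy,bjlx] add [qncx,pito,sjw] -> 12 lines: ast ikyb nnq qtpc qhqnk qncx pito sjw ojhu nrb apgn wmgdo
Hunk 2: at line 7 remove [sjw,ojhu,nrb] add [lcbv,zjp,kkm] -> 12 lines: ast ikyb nnq qtpc qhqnk qncx pito lcbv zjp kkm apgn wmgdo
Hunk 3: at line 1 remove [nnq,qtpc,qhqnk] add [eyv,dbhx,jcvca] -> 12 lines: ast ikyb eyv dbhx jcvca qncx pito lcbv zjp kkm apgn wmgdo
Hunk 4: at line 1 remove [ikyb] add [srtpg] -> 12 lines: ast srtpg eyv dbhx jcvca qncx pito lcbv zjp kkm apgn wmgdo
Hunk 5: at line 5 remove [pito] add [zdwyd] -> 12 lines: ast srtpg eyv dbhx jcvca qncx zdwyd lcbv zjp kkm apgn wmgdo
Hunk 6: at line 6 remove [zdwyd,lcbv] add [uzkh] -> 11 lines: ast srtpg eyv dbhx jcvca qncx uzkh zjp kkm apgn wmgdo
Hunk 7: at line 1 remove [eyv] add [sowm,gesd,uplq] -> 13 lines: ast srtpg sowm gesd uplq dbhx jcvca qncx uzkh zjp kkm apgn wmgdo
Final line 6: dbhx

Answer: dbhx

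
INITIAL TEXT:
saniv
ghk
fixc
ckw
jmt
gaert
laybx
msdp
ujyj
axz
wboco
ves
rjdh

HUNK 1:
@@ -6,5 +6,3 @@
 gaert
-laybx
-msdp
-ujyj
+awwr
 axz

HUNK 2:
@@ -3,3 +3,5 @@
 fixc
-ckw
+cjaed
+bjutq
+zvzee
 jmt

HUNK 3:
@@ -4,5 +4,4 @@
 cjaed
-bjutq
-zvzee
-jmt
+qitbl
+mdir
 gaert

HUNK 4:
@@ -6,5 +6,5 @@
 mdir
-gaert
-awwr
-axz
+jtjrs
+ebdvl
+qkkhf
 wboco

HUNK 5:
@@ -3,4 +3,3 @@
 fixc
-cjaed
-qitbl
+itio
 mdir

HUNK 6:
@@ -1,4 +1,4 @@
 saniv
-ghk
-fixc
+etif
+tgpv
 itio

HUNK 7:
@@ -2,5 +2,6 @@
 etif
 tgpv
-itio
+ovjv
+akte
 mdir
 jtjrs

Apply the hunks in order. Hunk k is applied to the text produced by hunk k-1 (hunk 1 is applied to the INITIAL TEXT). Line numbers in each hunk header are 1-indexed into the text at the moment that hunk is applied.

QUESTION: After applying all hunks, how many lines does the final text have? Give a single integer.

Answer: 12

Derivation:
Hunk 1: at line 6 remove [laybx,msdp,ujyj] add [awwr] -> 11 lines: saniv ghk fixc ckw jmt gaert awwr axz wboco ves rjdh
Hunk 2: at line 3 remove [ckw] add [cjaed,bjutq,zvzee] -> 13 lines: saniv ghk fixc cjaed bjutq zvzee jmt gaert awwr axz wboco ves rjdh
Hunk 3: at line 4 remove [bjutq,zvzee,jmt] add [qitbl,mdir] -> 12 lines: saniv ghk fixc cjaed qitbl mdir gaert awwr axz wboco ves rjdh
Hunk 4: at line 6 remove [gaert,awwr,axz] add [jtjrs,ebdvl,qkkhf] -> 12 lines: saniv ghk fixc cjaed qitbl mdir jtjrs ebdvl qkkhf wboco ves rjdh
Hunk 5: at line 3 remove [cjaed,qitbl] add [itio] -> 11 lines: saniv ghk fixc itio mdir jtjrs ebdvl qkkhf wboco ves rjdh
Hunk 6: at line 1 remove [ghk,fixc] add [etif,tgpv] -> 11 lines: saniv etif tgpv itio mdir jtjrs ebdvl qkkhf wboco ves rjdh
Hunk 7: at line 2 remove [itio] add [ovjv,akte] -> 12 lines: saniv etif tgpv ovjv akte mdir jtjrs ebdvl qkkhf wboco ves rjdh
Final line count: 12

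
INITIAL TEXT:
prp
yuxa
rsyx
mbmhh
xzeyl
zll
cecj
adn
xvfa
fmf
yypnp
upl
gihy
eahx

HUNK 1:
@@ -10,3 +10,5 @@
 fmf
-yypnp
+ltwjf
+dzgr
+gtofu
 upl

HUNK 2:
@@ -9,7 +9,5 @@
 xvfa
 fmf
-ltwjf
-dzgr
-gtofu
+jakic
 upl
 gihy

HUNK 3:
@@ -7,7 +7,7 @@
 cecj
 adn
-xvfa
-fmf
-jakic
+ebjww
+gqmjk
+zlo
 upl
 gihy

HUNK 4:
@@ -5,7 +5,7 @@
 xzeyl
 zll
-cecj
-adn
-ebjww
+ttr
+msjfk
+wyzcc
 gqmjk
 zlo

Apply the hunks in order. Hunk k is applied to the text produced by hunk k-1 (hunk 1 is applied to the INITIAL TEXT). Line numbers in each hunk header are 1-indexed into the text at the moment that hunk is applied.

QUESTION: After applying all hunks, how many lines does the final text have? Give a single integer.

Hunk 1: at line 10 remove [yypnp] add [ltwjf,dzgr,gtofu] -> 16 lines: prp yuxa rsyx mbmhh xzeyl zll cecj adn xvfa fmf ltwjf dzgr gtofu upl gihy eahx
Hunk 2: at line 9 remove [ltwjf,dzgr,gtofu] add [jakic] -> 14 lines: prp yuxa rsyx mbmhh xzeyl zll cecj adn xvfa fmf jakic upl gihy eahx
Hunk 3: at line 7 remove [xvfa,fmf,jakic] add [ebjww,gqmjk,zlo] -> 14 lines: prp yuxa rsyx mbmhh xzeyl zll cecj adn ebjww gqmjk zlo upl gihy eahx
Hunk 4: at line 5 remove [cecj,adn,ebjww] add [ttr,msjfk,wyzcc] -> 14 lines: prp yuxa rsyx mbmhh xzeyl zll ttr msjfk wyzcc gqmjk zlo upl gihy eahx
Final line count: 14

Answer: 14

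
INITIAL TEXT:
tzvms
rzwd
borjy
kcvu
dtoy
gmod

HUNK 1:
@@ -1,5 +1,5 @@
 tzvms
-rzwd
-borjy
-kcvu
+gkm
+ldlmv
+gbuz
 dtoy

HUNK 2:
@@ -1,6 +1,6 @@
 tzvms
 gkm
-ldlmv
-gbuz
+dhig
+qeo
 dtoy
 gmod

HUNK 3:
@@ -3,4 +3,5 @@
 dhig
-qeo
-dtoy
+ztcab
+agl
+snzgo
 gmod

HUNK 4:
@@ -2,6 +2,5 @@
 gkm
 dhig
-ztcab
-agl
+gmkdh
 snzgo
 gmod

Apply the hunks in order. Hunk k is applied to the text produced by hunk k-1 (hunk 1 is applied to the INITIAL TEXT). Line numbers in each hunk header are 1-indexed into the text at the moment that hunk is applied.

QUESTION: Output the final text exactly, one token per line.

Hunk 1: at line 1 remove [rzwd,borjy,kcvu] add [gkm,ldlmv,gbuz] -> 6 lines: tzvms gkm ldlmv gbuz dtoy gmod
Hunk 2: at line 1 remove [ldlmv,gbuz] add [dhig,qeo] -> 6 lines: tzvms gkm dhig qeo dtoy gmod
Hunk 3: at line 3 remove [qeo,dtoy] add [ztcab,agl,snzgo] -> 7 lines: tzvms gkm dhig ztcab agl snzgo gmod
Hunk 4: at line 2 remove [ztcab,agl] add [gmkdh] -> 6 lines: tzvms gkm dhig gmkdh snzgo gmod

Answer: tzvms
gkm
dhig
gmkdh
snzgo
gmod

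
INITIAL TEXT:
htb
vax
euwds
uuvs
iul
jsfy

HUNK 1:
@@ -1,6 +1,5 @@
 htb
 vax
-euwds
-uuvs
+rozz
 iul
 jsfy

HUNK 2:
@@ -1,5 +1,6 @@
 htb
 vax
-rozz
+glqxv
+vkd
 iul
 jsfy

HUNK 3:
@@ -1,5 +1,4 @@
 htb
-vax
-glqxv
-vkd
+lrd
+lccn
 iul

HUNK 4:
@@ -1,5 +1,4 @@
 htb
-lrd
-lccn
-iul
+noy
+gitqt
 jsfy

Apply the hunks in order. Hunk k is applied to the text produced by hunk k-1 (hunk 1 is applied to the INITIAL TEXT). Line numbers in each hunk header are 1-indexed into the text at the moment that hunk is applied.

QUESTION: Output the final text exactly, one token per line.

Hunk 1: at line 1 remove [euwds,uuvs] add [rozz] -> 5 lines: htb vax rozz iul jsfy
Hunk 2: at line 1 remove [rozz] add [glqxv,vkd] -> 6 lines: htb vax glqxv vkd iul jsfy
Hunk 3: at line 1 remove [vax,glqxv,vkd] add [lrd,lccn] -> 5 lines: htb lrd lccn iul jsfy
Hunk 4: at line 1 remove [lrd,lccn,iul] add [noy,gitqt] -> 4 lines: htb noy gitqt jsfy

Answer: htb
noy
gitqt
jsfy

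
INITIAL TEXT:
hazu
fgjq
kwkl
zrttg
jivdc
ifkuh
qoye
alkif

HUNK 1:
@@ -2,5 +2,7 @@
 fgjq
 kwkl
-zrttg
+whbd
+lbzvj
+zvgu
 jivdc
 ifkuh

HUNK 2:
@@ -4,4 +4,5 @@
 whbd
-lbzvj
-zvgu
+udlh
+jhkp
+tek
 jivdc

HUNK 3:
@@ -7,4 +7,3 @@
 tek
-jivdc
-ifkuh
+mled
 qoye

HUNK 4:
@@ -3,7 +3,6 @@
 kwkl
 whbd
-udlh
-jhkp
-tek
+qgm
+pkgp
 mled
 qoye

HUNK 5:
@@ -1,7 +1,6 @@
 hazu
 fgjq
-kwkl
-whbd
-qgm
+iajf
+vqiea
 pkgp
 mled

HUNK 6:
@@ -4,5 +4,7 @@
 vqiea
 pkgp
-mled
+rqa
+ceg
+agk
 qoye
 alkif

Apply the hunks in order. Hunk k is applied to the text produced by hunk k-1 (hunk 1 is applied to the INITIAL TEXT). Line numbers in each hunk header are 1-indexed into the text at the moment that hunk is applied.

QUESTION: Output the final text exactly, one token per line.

Answer: hazu
fgjq
iajf
vqiea
pkgp
rqa
ceg
agk
qoye
alkif

Derivation:
Hunk 1: at line 2 remove [zrttg] add [whbd,lbzvj,zvgu] -> 10 lines: hazu fgjq kwkl whbd lbzvj zvgu jivdc ifkuh qoye alkif
Hunk 2: at line 4 remove [lbzvj,zvgu] add [udlh,jhkp,tek] -> 11 lines: hazu fgjq kwkl whbd udlh jhkp tek jivdc ifkuh qoye alkif
Hunk 3: at line 7 remove [jivdc,ifkuh] add [mled] -> 10 lines: hazu fgjq kwkl whbd udlh jhkp tek mled qoye alkif
Hunk 4: at line 3 remove [udlh,jhkp,tek] add [qgm,pkgp] -> 9 lines: hazu fgjq kwkl whbd qgm pkgp mled qoye alkif
Hunk 5: at line 1 remove [kwkl,whbd,qgm] add [iajf,vqiea] -> 8 lines: hazu fgjq iajf vqiea pkgp mled qoye alkif
Hunk 6: at line 4 remove [mled] add [rqa,ceg,agk] -> 10 lines: hazu fgjq iajf vqiea pkgp rqa ceg agk qoye alkif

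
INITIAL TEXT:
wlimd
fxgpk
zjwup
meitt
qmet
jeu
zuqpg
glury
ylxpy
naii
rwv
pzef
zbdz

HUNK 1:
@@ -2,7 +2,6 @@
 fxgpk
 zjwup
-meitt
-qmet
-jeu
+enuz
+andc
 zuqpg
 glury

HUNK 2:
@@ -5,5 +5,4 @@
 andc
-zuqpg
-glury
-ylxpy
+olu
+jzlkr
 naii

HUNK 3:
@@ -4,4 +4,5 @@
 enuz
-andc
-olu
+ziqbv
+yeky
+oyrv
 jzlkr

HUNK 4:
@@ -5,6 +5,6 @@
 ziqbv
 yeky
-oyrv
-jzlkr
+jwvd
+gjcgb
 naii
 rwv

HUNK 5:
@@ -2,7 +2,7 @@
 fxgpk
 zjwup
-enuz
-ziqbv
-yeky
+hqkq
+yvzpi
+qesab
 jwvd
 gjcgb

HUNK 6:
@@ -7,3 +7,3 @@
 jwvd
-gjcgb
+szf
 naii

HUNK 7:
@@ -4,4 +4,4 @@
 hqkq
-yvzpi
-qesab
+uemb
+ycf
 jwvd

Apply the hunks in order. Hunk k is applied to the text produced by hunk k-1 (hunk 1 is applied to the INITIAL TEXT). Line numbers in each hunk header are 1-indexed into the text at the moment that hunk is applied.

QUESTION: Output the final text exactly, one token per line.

Hunk 1: at line 2 remove [meitt,qmet,jeu] add [enuz,andc] -> 12 lines: wlimd fxgpk zjwup enuz andc zuqpg glury ylxpy naii rwv pzef zbdz
Hunk 2: at line 5 remove [zuqpg,glury,ylxpy] add [olu,jzlkr] -> 11 lines: wlimd fxgpk zjwup enuz andc olu jzlkr naii rwv pzef zbdz
Hunk 3: at line 4 remove [andc,olu] add [ziqbv,yeky,oyrv] -> 12 lines: wlimd fxgpk zjwup enuz ziqbv yeky oyrv jzlkr naii rwv pzef zbdz
Hunk 4: at line 5 remove [oyrv,jzlkr] add [jwvd,gjcgb] -> 12 lines: wlimd fxgpk zjwup enuz ziqbv yeky jwvd gjcgb naii rwv pzef zbdz
Hunk 5: at line 2 remove [enuz,ziqbv,yeky] add [hqkq,yvzpi,qesab] -> 12 lines: wlimd fxgpk zjwup hqkq yvzpi qesab jwvd gjcgb naii rwv pzef zbdz
Hunk 6: at line 7 remove [gjcgb] add [szf] -> 12 lines: wlimd fxgpk zjwup hqkq yvzpi qesab jwvd szf naii rwv pzef zbdz
Hunk 7: at line 4 remove [yvzpi,qesab] add [uemb,ycf] -> 12 lines: wlimd fxgpk zjwup hqkq uemb ycf jwvd szf naii rwv pzef zbdz

Answer: wlimd
fxgpk
zjwup
hqkq
uemb
ycf
jwvd
szf
naii
rwv
pzef
zbdz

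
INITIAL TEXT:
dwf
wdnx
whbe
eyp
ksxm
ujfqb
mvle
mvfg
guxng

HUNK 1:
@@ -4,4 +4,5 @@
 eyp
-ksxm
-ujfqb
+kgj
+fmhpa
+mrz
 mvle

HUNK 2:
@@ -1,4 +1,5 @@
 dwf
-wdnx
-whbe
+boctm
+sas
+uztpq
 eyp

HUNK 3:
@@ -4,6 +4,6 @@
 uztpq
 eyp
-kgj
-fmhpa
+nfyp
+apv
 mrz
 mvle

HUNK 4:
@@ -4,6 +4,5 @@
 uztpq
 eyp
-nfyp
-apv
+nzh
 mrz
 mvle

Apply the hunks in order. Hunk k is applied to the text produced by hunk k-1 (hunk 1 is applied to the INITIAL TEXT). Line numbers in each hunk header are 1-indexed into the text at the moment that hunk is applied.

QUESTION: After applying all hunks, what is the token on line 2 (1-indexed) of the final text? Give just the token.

Hunk 1: at line 4 remove [ksxm,ujfqb] add [kgj,fmhpa,mrz] -> 10 lines: dwf wdnx whbe eyp kgj fmhpa mrz mvle mvfg guxng
Hunk 2: at line 1 remove [wdnx,whbe] add [boctm,sas,uztpq] -> 11 lines: dwf boctm sas uztpq eyp kgj fmhpa mrz mvle mvfg guxng
Hunk 3: at line 4 remove [kgj,fmhpa] add [nfyp,apv] -> 11 lines: dwf boctm sas uztpq eyp nfyp apv mrz mvle mvfg guxng
Hunk 4: at line 4 remove [nfyp,apv] add [nzh] -> 10 lines: dwf boctm sas uztpq eyp nzh mrz mvle mvfg guxng
Final line 2: boctm

Answer: boctm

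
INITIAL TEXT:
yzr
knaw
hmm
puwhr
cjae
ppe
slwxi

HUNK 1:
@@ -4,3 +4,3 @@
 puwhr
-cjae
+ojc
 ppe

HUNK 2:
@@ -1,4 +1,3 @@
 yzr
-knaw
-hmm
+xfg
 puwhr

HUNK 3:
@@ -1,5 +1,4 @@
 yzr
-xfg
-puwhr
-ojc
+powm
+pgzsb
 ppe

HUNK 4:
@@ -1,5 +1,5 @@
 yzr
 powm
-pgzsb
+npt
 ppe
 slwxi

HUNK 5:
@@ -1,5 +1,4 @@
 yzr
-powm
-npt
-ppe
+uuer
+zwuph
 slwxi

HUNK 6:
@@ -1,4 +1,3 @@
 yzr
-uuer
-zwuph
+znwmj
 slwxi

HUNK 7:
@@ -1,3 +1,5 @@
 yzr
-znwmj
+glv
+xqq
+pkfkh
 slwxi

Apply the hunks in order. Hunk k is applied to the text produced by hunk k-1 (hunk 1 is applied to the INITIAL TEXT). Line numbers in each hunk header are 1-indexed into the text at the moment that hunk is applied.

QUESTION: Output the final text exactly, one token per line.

Answer: yzr
glv
xqq
pkfkh
slwxi

Derivation:
Hunk 1: at line 4 remove [cjae] add [ojc] -> 7 lines: yzr knaw hmm puwhr ojc ppe slwxi
Hunk 2: at line 1 remove [knaw,hmm] add [xfg] -> 6 lines: yzr xfg puwhr ojc ppe slwxi
Hunk 3: at line 1 remove [xfg,puwhr,ojc] add [powm,pgzsb] -> 5 lines: yzr powm pgzsb ppe slwxi
Hunk 4: at line 1 remove [pgzsb] add [npt] -> 5 lines: yzr powm npt ppe slwxi
Hunk 5: at line 1 remove [powm,npt,ppe] add [uuer,zwuph] -> 4 lines: yzr uuer zwuph slwxi
Hunk 6: at line 1 remove [uuer,zwuph] add [znwmj] -> 3 lines: yzr znwmj slwxi
Hunk 7: at line 1 remove [znwmj] add [glv,xqq,pkfkh] -> 5 lines: yzr glv xqq pkfkh slwxi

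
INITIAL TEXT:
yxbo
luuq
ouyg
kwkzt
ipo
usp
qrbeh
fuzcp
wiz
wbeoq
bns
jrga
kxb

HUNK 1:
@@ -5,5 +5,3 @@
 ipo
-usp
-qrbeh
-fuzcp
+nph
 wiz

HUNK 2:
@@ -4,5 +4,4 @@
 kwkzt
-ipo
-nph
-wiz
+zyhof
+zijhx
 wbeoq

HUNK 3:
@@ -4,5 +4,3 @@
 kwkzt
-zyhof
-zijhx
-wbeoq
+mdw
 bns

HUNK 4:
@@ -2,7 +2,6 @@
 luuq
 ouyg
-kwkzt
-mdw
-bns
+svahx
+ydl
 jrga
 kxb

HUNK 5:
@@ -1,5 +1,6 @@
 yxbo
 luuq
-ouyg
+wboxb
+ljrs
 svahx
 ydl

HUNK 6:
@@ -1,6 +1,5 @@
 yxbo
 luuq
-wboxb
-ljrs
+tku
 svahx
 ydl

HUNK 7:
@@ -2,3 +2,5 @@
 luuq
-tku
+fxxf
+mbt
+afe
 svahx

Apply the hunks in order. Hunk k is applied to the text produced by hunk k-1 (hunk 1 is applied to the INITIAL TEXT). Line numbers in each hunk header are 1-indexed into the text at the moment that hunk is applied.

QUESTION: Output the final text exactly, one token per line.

Hunk 1: at line 5 remove [usp,qrbeh,fuzcp] add [nph] -> 11 lines: yxbo luuq ouyg kwkzt ipo nph wiz wbeoq bns jrga kxb
Hunk 2: at line 4 remove [ipo,nph,wiz] add [zyhof,zijhx] -> 10 lines: yxbo luuq ouyg kwkzt zyhof zijhx wbeoq bns jrga kxb
Hunk 3: at line 4 remove [zyhof,zijhx,wbeoq] add [mdw] -> 8 lines: yxbo luuq ouyg kwkzt mdw bns jrga kxb
Hunk 4: at line 2 remove [kwkzt,mdw,bns] add [svahx,ydl] -> 7 lines: yxbo luuq ouyg svahx ydl jrga kxb
Hunk 5: at line 1 remove [ouyg] add [wboxb,ljrs] -> 8 lines: yxbo luuq wboxb ljrs svahx ydl jrga kxb
Hunk 6: at line 1 remove [wboxb,ljrs] add [tku] -> 7 lines: yxbo luuq tku svahx ydl jrga kxb
Hunk 7: at line 2 remove [tku] add [fxxf,mbt,afe] -> 9 lines: yxbo luuq fxxf mbt afe svahx ydl jrga kxb

Answer: yxbo
luuq
fxxf
mbt
afe
svahx
ydl
jrga
kxb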